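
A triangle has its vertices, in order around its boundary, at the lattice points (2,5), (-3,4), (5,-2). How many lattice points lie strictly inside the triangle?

18

By the shoelace formula, twice the signed area is |[2·4 − (-3)·5] + [(-3)·(-2) − 5·4] + [5·5 − 2·(-2)]| = 38, so the area is 19.
Along each edge there are gcd(|Δx|,|Δy|)+1 lattice points, so counting each shared vertex once the boundary has gcd(5,1) + gcd(8,6) + gcd(3,7) = 1+2+1 = 4.
By Pick's theorem A = I + B/2 − 1, so I = 19 − 4/2 + 1 = 18.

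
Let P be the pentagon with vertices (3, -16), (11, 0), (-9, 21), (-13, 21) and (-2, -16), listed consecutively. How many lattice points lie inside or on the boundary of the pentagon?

Using the shoelace formula, 2A = |[3·0 − 11·(-16)] + [11·21 − (-9)·0] + [(-9)·21 − (-13)·21] + [(-13)·(-16) − (-2)·21] + [(-2)·(-16) − 3·(-16)]| = 821, so the area is 821/2.
Along each edge there are gcd(|Δx|,|Δy|)+1 lattice points, so counting each shared vertex once the boundary has gcd(8,16) + gcd(20,21) + gcd(4,0) + gcd(11,37) + gcd(5,0) = 8+1+4+1+5 = 19.
Pick's theorem gives I = A − B/2 + 1 = 821/2 − 19/2 + 1 = 402, so the closed region contains I + B = 402 + 19 = 421 lattice points.

421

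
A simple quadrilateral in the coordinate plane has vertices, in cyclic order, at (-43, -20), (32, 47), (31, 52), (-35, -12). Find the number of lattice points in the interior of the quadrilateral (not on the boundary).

The shoelace formula gives twice the area as |[(-43)·47 − 32·(-20)] + [32·52 − 31·47] + [31·(-12) − (-35)·52] + [(-35)·(-20) − (-43)·(-12)]| = 458, so the area is 229.
Along each edge there are gcd(|Δx|,|Δy|)+1 lattice points, so counting each shared vertex once the boundary has gcd(75,67) + gcd(1,5) + gcd(66,64) + gcd(8,8) = 1+1+2+8 = 12.
Pick's theorem gives I = A − B/2 + 1 = 229 − 12/2 + 1 = 224.

224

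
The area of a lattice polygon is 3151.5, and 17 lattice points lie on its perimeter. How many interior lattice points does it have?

From Pick's theorem, I = A − B/2 + 1 = 3151.5 − 17/2 + 1 = 3144.

3144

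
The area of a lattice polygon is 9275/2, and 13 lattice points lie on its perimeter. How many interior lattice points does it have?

4632

From Pick's theorem, I = A − B/2 + 1 = 9275/2 − 13/2 + 1 = 4632.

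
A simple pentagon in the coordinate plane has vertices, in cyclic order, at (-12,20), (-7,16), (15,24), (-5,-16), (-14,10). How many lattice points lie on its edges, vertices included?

26

Along each edge there are gcd(|Δx|,|Δy|)+1 lattice points, so counting each shared vertex once the boundary has gcd(5,4) + gcd(22,8) + gcd(20,40) + gcd(9,26) + gcd(2,10) = 1+2+20+1+2 = 26.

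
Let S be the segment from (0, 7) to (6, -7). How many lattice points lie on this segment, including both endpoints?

3

The number of lattice points on a segment between lattice points is gcd(|Δx|,|Δy|) + 1 = gcd(6,14) + 1 = 2 + 1 = 3.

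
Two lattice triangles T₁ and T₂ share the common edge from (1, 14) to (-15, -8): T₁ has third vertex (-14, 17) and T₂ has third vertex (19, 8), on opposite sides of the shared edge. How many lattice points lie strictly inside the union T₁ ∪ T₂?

430

The union is the simple quadrilateral with vertices (1, 14), (-14, 17), (-15, -8), (19, 8) in order.
Using the shoelace formula, 2A = |(1·17 − (-14)·14) + ((-14)·(-8) − (-15)·17) + ((-15)·8 − 19·(-8)) + (19·14 − 1·8)| = 870, so the area is 435.
The number of boundary lattice points is Σ gcd(|Δx|,|Δy|) = gcd(15,3) + gcd(1,25) + gcd(34,16) + gcd(18,6) = 3+1+2+6 = 12.
By Pick's theorem I = A − B/2 + 1 = 435 − 12/2 + 1 = 430.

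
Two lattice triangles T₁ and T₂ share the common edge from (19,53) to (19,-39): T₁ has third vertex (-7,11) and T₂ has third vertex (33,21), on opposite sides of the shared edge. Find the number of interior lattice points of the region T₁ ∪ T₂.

1837

The union is the simple quadrilateral with vertices (19,53), (-7,11), (19,-39), (33,21) in order.
By the shoelace formula, twice the signed area is |[19·11 − (-7)·53] + [(-7)·(-39) − 19·11] + [19·21 − 33·(-39)] + [33·53 − 19·21]| = 3680, so the area is 1840.
Along each edge there are gcd(|Δx|,|Δy|)+1 lattice points, so counting each shared vertex once the boundary has gcd(26,42) + gcd(26,50) + gcd(14,60) + gcd(14,32) = 2+2+2+2 = 8.
By Pick's theorem I = A − B/2 + 1 = 1840 − 8/2 + 1 = 1837.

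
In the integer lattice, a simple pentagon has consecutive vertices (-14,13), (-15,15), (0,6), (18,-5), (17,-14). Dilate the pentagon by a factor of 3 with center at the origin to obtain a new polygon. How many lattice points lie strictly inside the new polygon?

1588

The shoelace formula gives twice the area as |((-14)·15 − (-15)·13) + ((-15)·6 − 0·15) + (0·(-5) − 18·6) + (18·(-14) − 17·(-5)) + (17·13 − (-14)·(-14))| = 355, so the area is 355/2.
The number of boundary lattice points is Σ gcd(|Δx|,|Δy|) = gcd(1,2) + gcd(15,9) + gcd(18,11) + gcd(1,9) + gcd(31,27) = 1+3+1+1+1 = 7.
Scaling by 3 multiplies the area by 3² = 9 (so the new area is 3195/2) and multiplies the boundary lattice-point count by 3, giving 21.
By Pick's theorem, the interior count of the dilated polygon is 3195/2 − 21/2 + 1 = 1588.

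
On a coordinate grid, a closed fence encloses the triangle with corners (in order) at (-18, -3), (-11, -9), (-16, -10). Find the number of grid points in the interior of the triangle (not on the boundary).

18

By the shoelace formula, twice the signed area is |[(-18)·(-9) − (-11)·(-3)] + [(-11)·(-10) − (-16)·(-9)] + [(-16)·(-3) − (-18)·(-10)]| = 37, so the area is 37/2.
Summing gcd(|Δx|,|Δy|) over the edges gives the boundary count: gcd(7,6) + gcd(5,1) + gcd(2,7) = 1+1+1 = 3.
By Pick's theorem A = I + B/2 − 1, so I = 37/2 − 3/2 + 1 = 18.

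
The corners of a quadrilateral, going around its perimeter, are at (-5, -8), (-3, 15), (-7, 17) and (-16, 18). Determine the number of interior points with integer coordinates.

The shoelace formula gives twice the area as |((-5)·15 − (-3)·(-8)) + ((-3)·17 − (-7)·15) + ((-7)·18 − (-16)·17) + ((-16)·(-8) − (-5)·18)| = 319, so the area is 319/2.
Summing gcd(|Δx|,|Δy|) over the edges gives the boundary count: gcd(2,23) + gcd(4,2) + gcd(9,1) + gcd(11,26) = 1+2+1+1 = 5.
Pick's theorem gives I = A − B/2 + 1 = 319/2 − 5/2 + 1 = 158.

158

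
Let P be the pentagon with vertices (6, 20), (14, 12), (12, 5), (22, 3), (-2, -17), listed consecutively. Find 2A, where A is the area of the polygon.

By the shoelace formula, twice the signed area is |(6·12 − 14·20) + (14·5 − 12·12) + (12·3 − 22·5) + (22·(-17) − (-2)·3) + ((-2)·20 − 6·(-17))| = 662, so the area is 331.

662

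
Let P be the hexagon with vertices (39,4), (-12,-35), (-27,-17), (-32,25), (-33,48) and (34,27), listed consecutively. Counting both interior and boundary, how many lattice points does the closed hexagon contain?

3720

Using the shoelace formula, 2A = |(39·(-35) − (-12)·4) + ((-12)·(-17) − (-27)·(-35)) + ((-27)·25 − (-32)·(-17)) + ((-32)·48 − (-33)·25) + ((-33)·27 − 34·48) + (34·4 − 39·27)| = 7428, so the area is 3714.
Summing gcd(|Δx|,|Δy|) over the edges gives the boundary count: gcd(51,39) + gcd(15,18) + gcd(5,42) + gcd(1,23) + gcd(67,21) + gcd(5,23) = 3+3+1+1+1+1 = 10.
Pick's theorem gives I = A − B/2 + 1 = 3714 − 10/2 + 1 = 3710, so the closed region contains I + B = 3710 + 10 = 3720 lattice points.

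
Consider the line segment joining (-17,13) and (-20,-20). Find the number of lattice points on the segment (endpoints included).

The number of lattice points on a segment between lattice points is gcd(|Δx|,|Δy|) + 1 = gcd(3,33) + 1 = 3 + 1 = 4.

4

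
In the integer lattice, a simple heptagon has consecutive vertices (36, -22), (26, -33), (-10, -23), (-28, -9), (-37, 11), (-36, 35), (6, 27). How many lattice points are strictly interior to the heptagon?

2958

The shoelace formula gives twice the area as |[36·(-33) − 26·(-22)] + [26·(-23) − (-10)·(-33)] + [(-10)·(-9) − (-28)·(-23)] + [(-28)·11 − (-37)·(-9)] + [(-37)·35 − (-36)·11] + [(-36)·27 − 6·35] + [6·(-22) − 36·27]| = 5924, so the area is 2962.
Summing gcd(|Δx|,|Δy|) over the edges gives the boundary count: gcd(10,11) + gcd(36,10) + gcd(18,14) + gcd(9,20) + gcd(1,24) + gcd(42,8) + gcd(30,49) = 1+2+2+1+1+2+1 = 10.
Pick's theorem gives I = A − B/2 + 1 = 2962 − 10/2 + 1 = 2958.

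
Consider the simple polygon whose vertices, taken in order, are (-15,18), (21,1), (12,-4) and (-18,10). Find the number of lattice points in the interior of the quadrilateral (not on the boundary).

306

The shoelace formula gives twice the area as |[(-15)·1 − 21·18] + [21·(-4) − 12·1] + [12·10 − (-18)·(-4)] + [(-18)·18 − (-15)·10]| = 615, so the area is 615/2.
Summing gcd(|Δx|,|Δy|) over the edges gives the boundary count: gcd(36,17) + gcd(9,5) + gcd(30,14) + gcd(3,8) = 1+1+2+1 = 5.
By Pick's theorem A = I + B/2 − 1, so I = 615/2 − 5/2 + 1 = 306.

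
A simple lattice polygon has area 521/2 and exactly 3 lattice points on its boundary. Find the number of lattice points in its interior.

Pick's theorem A = I + B/2 − 1 rearranges to I = A − B/2 + 1 = 521/2 − 3/2 + 1 = 260.

260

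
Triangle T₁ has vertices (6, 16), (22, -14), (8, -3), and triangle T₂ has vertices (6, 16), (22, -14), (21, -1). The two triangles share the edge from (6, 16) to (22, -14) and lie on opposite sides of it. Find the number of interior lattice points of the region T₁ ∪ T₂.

The union is the simple quadrilateral with vertices (6, 16), (8, -3), (22, -14), (21, -1) in order.
The shoelace formula gives twice the area as |(6·(-3) − 8·16) + (8·(-14) − 22·(-3)) + (22·(-1) − 21·(-14)) + (21·16 − 6·(-1))| = 422, so the area is 211.
Along each edge there are gcd(|Δx|,|Δy|)+1 lattice points, so counting each shared vertex once the boundary has gcd(2,19) + gcd(14,11) + gcd(1,13) + gcd(15,17) = 1+1+1+1 = 4.
By Pick's theorem I = A − B/2 + 1 = 211 − 4/2 + 1 = 210.

210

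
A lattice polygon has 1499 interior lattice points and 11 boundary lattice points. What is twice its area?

By Pick's theorem, A = I + B/2 − 1 = 1499 + 11/2 − 1 = 3007/2.
Hence 2A = 3007.

3007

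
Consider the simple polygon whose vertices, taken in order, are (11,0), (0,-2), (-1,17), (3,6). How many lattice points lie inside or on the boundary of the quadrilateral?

77

The shoelace formula gives twice the area as |(11·(-2) − 0·0) + (0·17 − (-1)·(-2)) + ((-1)·6 − 3·17) + (3·0 − 11·6)| = 147, so the area is 147/2.
Summing gcd(|Δx|,|Δy|) over the edges gives the boundary count: gcd(11,2) + gcd(1,19) + gcd(4,11) + gcd(8,6) = 1+1+1+2 = 5.
Pick's theorem gives I = A − B/2 + 1 = 147/2 − 5/2 + 1 = 72, so the closed region contains I + B = 72 + 5 = 77 lattice points.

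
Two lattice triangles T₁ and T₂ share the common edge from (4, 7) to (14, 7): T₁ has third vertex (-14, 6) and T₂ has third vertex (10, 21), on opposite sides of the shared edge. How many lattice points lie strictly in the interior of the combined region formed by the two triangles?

The union is the simple quadrilateral with vertices (4, 7), (-14, 6), (14, 7), (10, 21) in order.
Using the shoelace formula, 2A = |(4·6 − (-14)·7) + ((-14)·7 − 14·6) + (14·21 − 10·7) + (10·7 − 4·21)| = 150, so the area is 75.
Along each edge there are gcd(|Δx|,|Δy|)+1 lattice points, so counting each shared vertex once the boundary has gcd(18,1) + gcd(28,1) + gcd(4,14) + gcd(6,14) = 1+1+2+2 = 6.
By Pick's theorem I = A − B/2 + 1 = 75 − 6/2 + 1 = 73.

73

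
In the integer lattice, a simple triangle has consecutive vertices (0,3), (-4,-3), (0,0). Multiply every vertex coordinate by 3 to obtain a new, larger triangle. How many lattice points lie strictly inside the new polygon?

46

Using the shoelace formula, 2A = |[0·(-3) − (-4)·3] + [(-4)·0 − 0·(-3)] + [0·3 − 0·0]| = 12, so the area is 6.
The number of boundary lattice points is Σ gcd(|Δx|,|Δy|) = gcd(4,6) + gcd(4,3) + gcd(0,3) = 2+1+3 = 6.
Scaling by 3 multiplies the area by 3² = 9 (so the new area is 54) and multiplies the boundary lattice-point count by 3, giving 18.
By Pick's theorem, the interior count of the dilated polygon is 54 − 18/2 + 1 = 46.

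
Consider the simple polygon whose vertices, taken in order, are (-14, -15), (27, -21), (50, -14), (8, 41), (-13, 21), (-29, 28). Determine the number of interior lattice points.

2651

Using the shoelace formula, 2A = |[(-14)·(-21) − 27·(-15)] + [27·(-14) − 50·(-21)] + [50·41 − 8·(-14)] + [8·21 − (-13)·41] + [(-13)·28 − (-29)·21] + [(-29)·(-15) − (-14)·28]| = 5306, so the area is 2653.
Along each edge there are gcd(|Δx|,|Δy|)+1 lattice points, so counting each shared vertex once the boundary has gcd(41,6) + gcd(23,7) + gcd(42,55) + gcd(21,20) + gcd(16,7) + gcd(15,43) = 1+1+1+1+1+1 = 6.
By Pick's theorem A = I + B/2 − 1, so I = 2653 − 6/2 + 1 = 2651.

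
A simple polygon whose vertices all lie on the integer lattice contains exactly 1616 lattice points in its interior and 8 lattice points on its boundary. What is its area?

1619

By Pick's theorem, A = I + B/2 − 1 = 1616 + 8/2 − 1 = 1619.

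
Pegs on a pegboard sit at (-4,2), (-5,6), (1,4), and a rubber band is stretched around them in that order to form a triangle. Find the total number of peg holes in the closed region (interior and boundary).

14

The shoelace formula gives twice the area as |((-4)·6 − (-5)·2) + ((-5)·4 − 1·6) + (1·2 − (-4)·4)| = 22, so the area is 11.
The number of boundary lattice points is Σ gcd(|Δx|,|Δy|) = gcd(1,4) + gcd(6,2) + gcd(5,2) = 1+2+1 = 4.
Pick's theorem gives I = A − B/2 + 1 = 11 − 4/2 + 1 = 10, so the closed region contains I + B = 10 + 4 = 14 lattice points.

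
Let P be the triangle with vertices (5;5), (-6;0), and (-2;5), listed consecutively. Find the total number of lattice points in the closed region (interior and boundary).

The shoelace formula gives twice the area as |[5·0 − (-6)·5] + [(-6)·5 − (-2)·0] + [(-2)·5 − 5·5]| = 35, so the area is 17.5.
The number of boundary lattice points is Σ gcd(|Δx|,|Δy|) = gcd(11,5) + gcd(4,5) + gcd(7,0) = 1+1+7 = 9.
Pick's theorem gives I = A − B/2 + 1 = 17.5 − 9/2 + 1 = 14, so the closed region contains I + B = 14 + 9 = 23 lattice points.

23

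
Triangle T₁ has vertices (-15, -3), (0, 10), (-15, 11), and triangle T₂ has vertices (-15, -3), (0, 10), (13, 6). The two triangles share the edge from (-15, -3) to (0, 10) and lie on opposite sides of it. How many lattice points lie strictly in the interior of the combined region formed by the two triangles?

212

The union is the simple quadrilateral with vertices (-15, -3), (-15, 11), (0, 10), (13, 6) in order.
The shoelace formula gives twice the area as |((-15)·11 − (-15)·(-3)) + ((-15)·10 − 0·11) + (0·6 − 13·10) + (13·(-3) − (-15)·6)| = 439, so the area is 439/2.
Along each edge there are gcd(|Δx|,|Δy|)+1 lattice points, so counting each shared vertex once the boundary has gcd(0,14) + gcd(15,1) + gcd(13,4) + gcd(28,9) = 14+1+1+1 = 17.
By Pick's theorem I = A − B/2 + 1 = 439/2 − 17/2 + 1 = 212.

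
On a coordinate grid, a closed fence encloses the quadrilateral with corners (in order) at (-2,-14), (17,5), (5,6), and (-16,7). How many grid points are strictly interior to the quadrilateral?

By the shoelace formula, twice the signed area is |((-2)·5 − 17·(-14)) + (17·6 − 5·5) + (5·7 − (-16)·6) + ((-16)·(-14) − (-2)·7)| = 674, so the area is 337.
Summing gcd(|Δx|,|Δy|) over the edges gives the boundary count: gcd(19,19) + gcd(12,1) + gcd(21,1) + gcd(14,21) = 19+1+1+7 = 28.
By Pick's theorem A = I + B/2 − 1, so I = 337 − 28/2 + 1 = 324.

324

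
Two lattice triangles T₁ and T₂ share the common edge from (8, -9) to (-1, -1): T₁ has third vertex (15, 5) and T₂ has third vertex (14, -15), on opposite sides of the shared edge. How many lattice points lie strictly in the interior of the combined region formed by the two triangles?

The union is the simple quadrilateral with vertices (8, -9), (15, 5), (-1, -1), (14, -15) in order.
The shoelace formula gives twice the area as |[8·5 − 15·(-9)] + [15·(-1) − (-1)·5] + [(-1)·(-15) − 14·(-1)] + [14·(-9) − 8·(-15)]| = 188, so the area is 94.
Along each edge there are gcd(|Δx|,|Δy|)+1 lattice points, so counting each shared vertex once the boundary has gcd(7,14) + gcd(16,6) + gcd(15,14) + gcd(6,6) = 7+2+1+6 = 16.
By Pick's theorem I = A − B/2 + 1 = 94 − 16/2 + 1 = 87.

87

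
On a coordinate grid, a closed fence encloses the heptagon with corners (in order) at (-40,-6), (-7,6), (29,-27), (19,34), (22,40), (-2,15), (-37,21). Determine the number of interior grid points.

1608

The shoelace formula gives twice the area as |((-40)·6 − (-7)·(-6)) + ((-7)·(-27) − 29·6) + (29·34 − 19·(-27)) + (19·40 − 22·34) + (22·15 − (-2)·40) + ((-2)·21 − (-37)·15) + ((-37)·(-6) − (-40)·21)| = 3229, so the area is 1614.5.
Summing gcd(|Δx|,|Δy|) over the edges gives the boundary count: gcd(33,12) + gcd(36,33) + gcd(10,61) + gcd(3,6) + gcd(24,25) + gcd(35,6) + gcd(3,27) = 3+3+1+3+1+1+3 = 15.
By Pick's theorem A = I + B/2 − 1, so I = 1614.5 − 15/2 + 1 = 1608.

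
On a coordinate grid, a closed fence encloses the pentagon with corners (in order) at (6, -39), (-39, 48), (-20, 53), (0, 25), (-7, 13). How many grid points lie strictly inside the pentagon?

1225

Using the shoelace formula, 2A = |[6·48 − (-39)·(-39)] + [(-39)·53 − (-20)·48] + [(-20)·25 − 0·53] + [0·13 − (-7)·25] + [(-7)·(-39) − 6·13]| = 2470, so the area is 1235.
Along each edge there are gcd(|Δx|,|Δy|)+1 lattice points, so counting each shared vertex once the boundary has gcd(45,87) + gcd(19,5) + gcd(20,28) + gcd(7,12) + gcd(13,52) = 3+1+4+1+13 = 22.
Pick's theorem gives I = A − B/2 + 1 = 1235 − 22/2 + 1 = 1225.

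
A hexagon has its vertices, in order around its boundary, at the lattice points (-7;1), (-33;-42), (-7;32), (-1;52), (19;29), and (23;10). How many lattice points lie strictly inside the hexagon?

The shoelace formula gives twice the area as |((-7)·(-42) − (-33)·1) + ((-33)·32 − (-7)·(-42)) + ((-7)·52 − (-1)·32) + ((-1)·29 − 19·52) + (19·10 − 23·29) + (23·1 − (-7)·10)| = 2756, so the area is 1378.
Summing gcd(|Δx|,|Δy|) over the edges gives the boundary count: gcd(26,43) + gcd(26,74) + gcd(6,20) + gcd(20,23) + gcd(4,19) + gcd(30,9) = 1+2+2+1+1+3 = 10.
By Pick's theorem A = I + B/2 − 1, so I = 1378 − 10/2 + 1 = 1374.

1374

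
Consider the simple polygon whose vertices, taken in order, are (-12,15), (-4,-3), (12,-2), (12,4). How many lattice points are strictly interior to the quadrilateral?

Using the shoelace formula, 2A = |[(-12)·(-3) − (-4)·15] + [(-4)·(-2) − 12·(-3)] + [12·4 − 12·(-2)] + [12·15 − (-12)·4]| = 440, so the area is 220.
Summing gcd(|Δx|,|Δy|) over the edges gives the boundary count: gcd(8,18) + gcd(16,1) + gcd(0,6) + gcd(24,11) = 2+1+6+1 = 10.
By Pick's theorem A = I + B/2 − 1, so I = 220 − 10/2 + 1 = 216.

216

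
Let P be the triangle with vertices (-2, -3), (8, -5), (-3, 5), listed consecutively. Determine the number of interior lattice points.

By the shoelace formula, twice the signed area is |[(-2)·(-5) − 8·(-3)] + [8·5 − (-3)·(-5)] + [(-3)·(-3) − (-2)·5]| = 78, so the area is 39.
The number of boundary lattice points is Σ gcd(|Δx|,|Δy|) = gcd(10,2) + gcd(11,10) + gcd(1,8) = 2+1+1 = 4.
Pick's theorem gives I = A − B/2 + 1 = 39 − 4/2 + 1 = 38.

38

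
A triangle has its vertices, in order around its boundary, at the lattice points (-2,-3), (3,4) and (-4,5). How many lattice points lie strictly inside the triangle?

By the shoelace formula, twice the signed area is |((-2)·4 − 3·(-3)) + (3·5 − (-4)·4) + ((-4)·(-3) − (-2)·5)| = 54, so the area is 27.
Along each edge there are gcd(|Δx|,|Δy|)+1 lattice points, so counting each shared vertex once the boundary has gcd(5,7) + gcd(7,1) + gcd(2,8) = 1+1+2 = 4.
Pick's theorem gives I = A − B/2 + 1 = 27 − 4/2 + 1 = 26.

26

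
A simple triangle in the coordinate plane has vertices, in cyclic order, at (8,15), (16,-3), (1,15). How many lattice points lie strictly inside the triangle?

Using the shoelace formula, 2A = |[8·(-3) − 16·15] + [16·15 − 1·(-3)] + [1·15 − 8·15]| = 126, so the area is 63.
Along each edge there are gcd(|Δx|,|Δy|)+1 lattice points, so counting each shared vertex once the boundary has gcd(8,18) + gcd(15,18) + gcd(7,0) = 2+3+7 = 12.
By Pick's theorem A = I + B/2 − 1, so I = 63 − 12/2 + 1 = 58.

58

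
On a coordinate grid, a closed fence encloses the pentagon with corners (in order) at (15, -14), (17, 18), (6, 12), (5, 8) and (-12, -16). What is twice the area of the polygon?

By the shoelace formula, twice the signed area is |[15·18 − 17·(-14)] + [17·12 − 6·18] + [6·8 − 5·12] + [5·(-16) − (-12)·8] + [(-12)·(-14) − 15·(-16)]| = 1016, so the area is 508.

1016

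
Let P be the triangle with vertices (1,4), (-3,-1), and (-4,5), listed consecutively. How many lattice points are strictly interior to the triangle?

14

Using the shoelace formula, 2A = |(1·(-1) − (-3)·4) + ((-3)·5 − (-4)·(-1)) + ((-4)·4 − 1·5)| = 29, so the area is 29/2.
Summing gcd(|Δx|,|Δy|) over the edges gives the boundary count: gcd(4,5) + gcd(1,6) + gcd(5,1) = 1+1+1 = 3.
Pick's theorem gives I = A − B/2 + 1 = 29/2 − 3/2 + 1 = 14.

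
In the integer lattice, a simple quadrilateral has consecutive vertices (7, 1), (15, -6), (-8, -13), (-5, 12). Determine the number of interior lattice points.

By the shoelace formula, twice the signed area is |[7·(-6) − 15·1] + [15·(-13) − (-8)·(-6)] + [(-8)·12 − (-5)·(-13)] + [(-5)·1 − 7·12]| = 550, so the area is 275.
Along each edge there are gcd(|Δx|,|Δy|)+1 lattice points, so counting each shared vertex once the boundary has gcd(8,7) + gcd(23,7) + gcd(3,25) + gcd(12,11) = 1+1+1+1 = 4.
By Pick's theorem A = I + B/2 − 1, so I = 275 − 4/2 + 1 = 274.

274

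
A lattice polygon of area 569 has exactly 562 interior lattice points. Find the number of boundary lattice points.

Pick's theorem gives A = I + B/2 − 1, so B = 2(A − I + 1) = 2(569 − 562 + 1) = 16.

16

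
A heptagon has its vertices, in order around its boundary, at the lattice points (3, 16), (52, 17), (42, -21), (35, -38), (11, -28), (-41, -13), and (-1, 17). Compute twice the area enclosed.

6078

Using the shoelace formula, 2A = |[3·17 − 52·16] + [52·(-21) − 42·17] + [42·(-38) − 35·(-21)] + [35·(-28) − 11·(-38)] + [11·(-13) − (-41)·(-28)] + [(-41)·17 − (-1)·(-13)] + [(-1)·16 − 3·17]| = 6078, so the area is 3039.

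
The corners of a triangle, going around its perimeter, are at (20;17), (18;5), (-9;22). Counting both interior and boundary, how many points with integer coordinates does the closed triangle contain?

Using the shoelace formula, 2A = |[20·5 − 18·17] + [18·22 − (-9)·5] + [(-9)·17 − 20·22]| = 358, so the area is 179.
Summing gcd(|Δx|,|Δy|) over the edges gives the boundary count: gcd(2,12) + gcd(27,17) + gcd(29,5) = 2+1+1 = 4.
Pick's theorem gives I = A − B/2 + 1 = 179 − 4/2 + 1 = 178, so the closed region contains I + B = 178 + 4 = 182 lattice points.

182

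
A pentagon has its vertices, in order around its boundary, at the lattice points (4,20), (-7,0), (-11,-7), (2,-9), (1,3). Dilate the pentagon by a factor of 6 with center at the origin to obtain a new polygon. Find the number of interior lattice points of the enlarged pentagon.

The shoelace formula gives twice the area as |[4·0 − (-7)·20] + [(-7)·(-7) − (-11)·0] + [(-11)·(-9) − 2·(-7)] + [2·3 − 1·(-9)] + [1·20 − 4·3]| = 325, so the area is 325/2.
The number of boundary lattice points is Σ gcd(|Δx|,|Δy|) = gcd(11,20) + gcd(4,7) + gcd(13,2) + gcd(1,12) + gcd(3,17) = 1+1+1+1+1 = 5.
Scaling by 6 multiplies the area by 6² = 36 (so the new area is 5850) and multiplies the boundary lattice-point count by 6, giving 30.
By Pick's theorem, the interior count of the dilated polygon is 5850 − 30/2 + 1 = 5836.

5836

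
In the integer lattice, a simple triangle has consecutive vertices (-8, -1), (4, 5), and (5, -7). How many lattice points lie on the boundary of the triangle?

8

Along each edge there are gcd(|Δx|,|Δy|)+1 lattice points, so counting each shared vertex once the boundary has gcd(12,6) + gcd(1,12) + gcd(13,6) = 6+1+1 = 8.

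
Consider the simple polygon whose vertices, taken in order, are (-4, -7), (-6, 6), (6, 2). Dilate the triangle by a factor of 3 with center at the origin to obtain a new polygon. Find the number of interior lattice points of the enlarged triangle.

The shoelace formula gives twice the area as |[(-4)·6 − (-6)·(-7)] + [(-6)·2 − 6·6] + [6·(-7) − (-4)·2]| = 148, so the area is 74.
Along each edge there are gcd(|Δx|,|Δy|)+1 lattice points, so counting each shared vertex once the boundary has gcd(2,13) + gcd(12,4) + gcd(10,9) = 1+4+1 = 6.
Scaling by 3 multiplies the area by 3² = 9 (so the new area is 666) and multiplies the boundary lattice-point count by 3, giving 18.
By Pick's theorem, the interior count of the dilated polygon is 666 − 18/2 + 1 = 658.

658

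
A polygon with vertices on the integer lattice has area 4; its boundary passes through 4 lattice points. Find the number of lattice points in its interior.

Pick's theorem A = I + B/2 − 1 rearranges to I = A − B/2 + 1 = 4 − 4/2 + 1 = 3.

3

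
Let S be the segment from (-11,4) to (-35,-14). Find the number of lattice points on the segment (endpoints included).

The number of lattice points on a segment between lattice points is gcd(|Δx|,|Δy|) + 1 = gcd(24,18) + 1 = 6 + 1 = 7.

7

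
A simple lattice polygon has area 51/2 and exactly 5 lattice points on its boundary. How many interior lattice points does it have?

24

Pick's theorem A = I + B/2 − 1 rearranges to I = A − B/2 + 1 = 51/2 − 5/2 + 1 = 24.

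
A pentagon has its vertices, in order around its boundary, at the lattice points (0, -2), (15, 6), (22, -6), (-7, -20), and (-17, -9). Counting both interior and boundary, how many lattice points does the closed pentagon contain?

The shoelace formula gives twice the area as |[0·6 − 15·(-2)] + [15·(-6) − 22·6] + [22·(-20) − (-7)·(-6)] + [(-7)·(-9) − (-17)·(-20)] + [(-17)·(-2) − 0·(-9)]| = 917, so the area is 917/2.
Summing gcd(|Δx|,|Δy|) over the edges gives the boundary count: gcd(15,8) + gcd(7,12) + gcd(29,14) + gcd(10,11) + gcd(17,7) = 1+1+1+1+1 = 5.
Pick's theorem gives I = A − B/2 + 1 = 917/2 − 5/2 + 1 = 457, so the closed region contains I + B = 457 + 5 = 462 lattice points.

462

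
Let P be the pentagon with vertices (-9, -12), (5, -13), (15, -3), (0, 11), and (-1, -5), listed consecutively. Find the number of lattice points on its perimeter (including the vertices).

14

The number of boundary lattice points is Σ gcd(|Δx|,|Δy|) = gcd(14,1) + gcd(10,10) + gcd(15,14) + gcd(1,16) + gcd(8,7) = 1+10+1+1+1 = 14.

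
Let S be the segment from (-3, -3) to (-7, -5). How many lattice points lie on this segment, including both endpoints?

The number of lattice points on a segment between lattice points is gcd(|Δx|,|Δy|) + 1 = gcd(4,2) + 1 = 2 + 1 = 3.

3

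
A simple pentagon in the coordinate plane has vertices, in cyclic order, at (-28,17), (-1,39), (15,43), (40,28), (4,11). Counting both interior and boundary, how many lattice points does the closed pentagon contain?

The shoelace formula gives twice the area as |[(-28)·39 − (-1)·17] + [(-1)·43 − 15·39] + [15·28 − 40·43] + [40·11 − 4·28] + [4·17 − (-28)·11]| = 2299, so the area is 2299/2.
Summing gcd(|Δx|,|Δy|) over the edges gives the boundary count: gcd(27,22) + gcd(16,4) + gcd(25,15) + gcd(36,17) + gcd(32,6) = 1+4+5+1+2 = 13.
Pick's theorem gives I = A − B/2 + 1 = 2299/2 − 13/2 + 1 = 1144, so the closed region contains I + B = 1144 + 13 = 1157 lattice points.

1157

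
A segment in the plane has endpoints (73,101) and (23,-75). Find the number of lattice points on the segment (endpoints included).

3

The number of lattice points on a segment between lattice points is gcd(|Δx|,|Δy|) + 1 = gcd(50,176) + 1 = 2 + 1 = 3.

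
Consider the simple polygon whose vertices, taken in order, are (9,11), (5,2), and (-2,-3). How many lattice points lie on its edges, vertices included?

3

Along each edge there are gcd(|Δx|,|Δy|)+1 lattice points, so counting each shared vertex once the boundary has gcd(4,9) + gcd(7,5) + gcd(11,14) = 1+1+1 = 3.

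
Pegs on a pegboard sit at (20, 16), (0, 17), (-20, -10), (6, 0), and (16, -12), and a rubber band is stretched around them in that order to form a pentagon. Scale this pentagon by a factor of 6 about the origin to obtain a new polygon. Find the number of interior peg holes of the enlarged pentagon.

20923

By the shoelace formula, twice the signed area is |[20·17 − 0·16] + [0·(-10) − (-20)·17] + [(-20)·0 − 6·(-10)] + [6·(-12) − 16·0] + [16·16 − 20·(-12)]| = 1164, so the area is 582.
Along each edge there are gcd(|Δx|,|Δy|)+1 lattice points, so counting each shared vertex once the boundary has gcd(20,1) + gcd(20,27) + gcd(26,10) + gcd(10,12) + gcd(4,28) = 1+1+2+2+4 = 10.
Scaling by 6 multiplies the area by 6² = 36 (so the new area is 20952) and multiplies the boundary lattice-point count by 6, giving 60.
By Pick's theorem, the interior count of the dilated polygon is 20952 − 60/2 + 1 = 20923.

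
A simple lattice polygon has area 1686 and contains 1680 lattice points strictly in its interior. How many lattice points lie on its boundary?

Pick's theorem gives A = I + B/2 − 1, so B = 2(A − I + 1) = 2(1686 − 1680 + 1) = 14.

14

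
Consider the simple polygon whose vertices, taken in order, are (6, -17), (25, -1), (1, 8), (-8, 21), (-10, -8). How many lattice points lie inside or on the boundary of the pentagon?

By the shoelace formula, twice the signed area is |[6·(-1) − 25·(-17)] + [25·8 − 1·(-1)] + [1·21 − (-8)·8] + [(-8)·(-8) − (-10)·21] + [(-10)·(-17) − 6·(-8)]| = 1197, so the area is 1197/2.
The number of boundary lattice points is Σ gcd(|Δx|,|Δy|) = gcd(19,16) + gcd(24,9) + gcd(9,13) + gcd(2,29) + gcd(16,9) = 1+3+1+1+1 = 7.
Pick's theorem gives I = A − B/2 + 1 = 1197/2 − 7/2 + 1 = 596, so the closed region contains I + B = 596 + 7 = 603 lattice points.

603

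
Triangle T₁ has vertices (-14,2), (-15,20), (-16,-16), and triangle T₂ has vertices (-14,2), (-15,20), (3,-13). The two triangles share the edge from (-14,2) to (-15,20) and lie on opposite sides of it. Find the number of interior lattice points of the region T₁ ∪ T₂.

170

The union is the simple quadrilateral with vertices (-14,2), (-16,-16), (-15,20), (3,-13) in order.
By the shoelace formula, twice the signed area is |((-14)·(-16) − (-16)·2) + ((-16)·20 − (-15)·(-16)) + ((-15)·(-13) − 3·20) + (3·2 − (-14)·(-13))| = 345, so the area is 172.5.
The number of boundary lattice points is Σ gcd(|Δx|,|Δy|) = gcd(2,18) + gcd(1,36) + gcd(18,33) + gcd(17,15) = 2+1+3+1 = 7.
By Pick's theorem I = A − B/2 + 1 = 172.5 − 7/2 + 1 = 170.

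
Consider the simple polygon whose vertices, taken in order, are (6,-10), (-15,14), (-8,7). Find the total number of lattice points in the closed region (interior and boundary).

17

By the shoelace formula, twice the signed area is |[6·14 − (-15)·(-10)] + [(-15)·7 − (-8)·14] + [(-8)·(-10) − 6·7]| = 21, so the area is 21/2.
Summing gcd(|Δx|,|Δy|) over the edges gives the boundary count: gcd(21,24) + gcd(7,7) + gcd(14,17) = 3+7+1 = 11.
Pick's theorem gives I = A − B/2 + 1 = 21/2 − 11/2 + 1 = 6, so the closed region contains I + B = 6 + 11 = 17 lattice points.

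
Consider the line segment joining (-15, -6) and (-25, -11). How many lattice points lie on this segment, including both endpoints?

6

The number of lattice points on a segment between lattice points is gcd(|Δx|,|Δy|) + 1 = gcd(10,5) + 1 = 5 + 1 = 6.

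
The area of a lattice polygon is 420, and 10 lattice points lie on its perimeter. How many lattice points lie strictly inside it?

Pick's theorem A = I + B/2 − 1 rearranges to I = A − B/2 + 1 = 420 − 10/2 + 1 = 416.

416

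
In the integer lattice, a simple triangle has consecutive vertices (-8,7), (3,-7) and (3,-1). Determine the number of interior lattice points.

30

The shoelace formula gives twice the area as |[(-8)·(-7) − 3·7] + [3·(-1) − 3·(-7)] + [3·7 − (-8)·(-1)]| = 66, so the area is 33.
Along each edge there are gcd(|Δx|,|Δy|)+1 lattice points, so counting each shared vertex once the boundary has gcd(11,14) + gcd(0,6) + gcd(11,8) = 1+6+1 = 8.
By Pick's theorem A = I + B/2 − 1, so I = 33 − 8/2 + 1 = 30.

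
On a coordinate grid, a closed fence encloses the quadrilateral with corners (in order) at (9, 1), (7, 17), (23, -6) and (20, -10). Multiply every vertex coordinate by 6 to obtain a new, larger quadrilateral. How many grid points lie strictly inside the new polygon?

By the shoelace formula, twice the signed area is |(9·17 − 7·1) + (7·(-6) − 23·17) + (23·(-10) − 20·(-6)) + (20·1 − 9·(-10))| = 287, so the area is 287/2.
Summing gcd(|Δx|,|Δy|) over the edges gives the boundary count: gcd(2,16) + gcd(16,23) + gcd(3,4) + gcd(11,11) = 2+1+1+11 = 15.
Scaling by 6 multiplies the area by 6² = 36 (so the new area is 5166) and multiplies the boundary lattice-point count by 6, giving 90.
By Pick's theorem, the interior count of the dilated polygon is 5166 − 90/2 + 1 = 5122.

5122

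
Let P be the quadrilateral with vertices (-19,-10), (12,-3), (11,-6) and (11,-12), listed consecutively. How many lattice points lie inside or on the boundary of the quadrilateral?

139

By the shoelace formula, twice the signed area is |((-19)·(-3) − 12·(-10)) + (12·(-6) − 11·(-3)) + (11·(-12) − 11·(-6)) + (11·(-10) − (-19)·(-12))| = 266, so the area is 133.
The number of boundary lattice points is Σ gcd(|Δx|,|Δy|) = gcd(31,7) + gcd(1,3) + gcd(0,6) + gcd(30,2) = 1+1+6+2 = 10.
Pick's theorem gives I = A − B/2 + 1 = 133 − 10/2 + 1 = 129, so the closed region contains I + B = 129 + 10 = 139 lattice points.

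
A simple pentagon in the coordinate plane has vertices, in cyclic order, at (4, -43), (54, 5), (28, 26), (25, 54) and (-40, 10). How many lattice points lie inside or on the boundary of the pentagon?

4283

By the shoelace formula, twice the signed area is |[4·5 − 54·(-43)] + [54·26 − 28·5] + [28·54 − 25·26] + [25·10 − (-40)·54] + [(-40)·(-43) − 4·10]| = 8558, so the area is 4279.
The number of boundary lattice points is Σ gcd(|Δx|,|Δy|) = gcd(50,48) + gcd(26,21) + gcd(3,28) + gcd(65,44) + gcd(44,53) = 2+1+1+1+1 = 6.
Pick's theorem gives I = A − B/2 + 1 = 4279 − 6/2 + 1 = 4277, so the closed region contains I + B = 4277 + 6 = 4283 lattice points.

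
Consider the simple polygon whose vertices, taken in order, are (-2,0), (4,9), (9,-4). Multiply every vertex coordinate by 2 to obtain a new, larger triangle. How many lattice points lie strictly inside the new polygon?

Using the shoelace formula, 2A = |[(-2)·9 − 4·0] + [4·(-4) − 9·9] + [9·0 − (-2)·(-4)]| = 123, so the area is 61.5.
Along each edge there are gcd(|Δx|,|Δy|)+1 lattice points, so counting each shared vertex once the boundary has gcd(6,9) + gcd(5,13) + gcd(11,4) = 3+1+1 = 5.
Scaling by 2 multiplies the area by 2² = 4 (so the new area is 246) and multiplies the boundary lattice-point count by 2, giving 10.
By Pick's theorem, the interior count of the dilated polygon is 246 − 10/2 + 1 = 242.

242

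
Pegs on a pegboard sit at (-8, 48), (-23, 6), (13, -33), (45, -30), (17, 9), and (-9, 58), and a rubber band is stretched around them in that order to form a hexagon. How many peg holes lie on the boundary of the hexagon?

10

The number of boundary lattice points is Σ gcd(|Δx|,|Δy|) = gcd(15,42) + gcd(36,39) + gcd(32,3) + gcd(28,39) + gcd(26,49) + gcd(1,10) = 3+3+1+1+1+1 = 10.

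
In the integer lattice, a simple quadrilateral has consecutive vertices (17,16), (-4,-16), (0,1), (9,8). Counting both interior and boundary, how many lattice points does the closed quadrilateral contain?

113

By the shoelace formula, twice the signed area is |(17·(-16) − (-4)·16) + ((-4)·1 − 0·(-16)) + (0·8 − 9·1) + (9·16 − 17·8)| = 213, so the area is 106.5.
Along each edge there are gcd(|Δx|,|Δy|)+1 lattice points, so counting each shared vertex once the boundary has gcd(21,32) + gcd(4,17) + gcd(9,7) + gcd(8,8) = 1+1+1+8 = 11.
Pick's theorem gives I = A − B/2 + 1 = 106.5 − 11/2 + 1 = 102, so the closed region contains I + B = 102 + 11 = 113 lattice points.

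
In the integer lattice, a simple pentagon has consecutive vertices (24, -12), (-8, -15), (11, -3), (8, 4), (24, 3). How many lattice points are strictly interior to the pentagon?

By the shoelace formula, twice the signed area is |(24·(-15) − (-8)·(-12)) + ((-8)·(-3) − 11·(-15)) + (11·4 − 8·(-3)) + (8·3 − 24·4) + (24·(-12) − 24·3)| = 631, so the area is 631/2.
Summing gcd(|Δx|,|Δy|) over the edges gives the boundary count: gcd(32,3) + gcd(19,12) + gcd(3,7) + gcd(16,1) + gcd(0,15) = 1+1+1+1+15 = 19.
Pick's theorem gives I = A − B/2 + 1 = 631/2 − 19/2 + 1 = 307.

307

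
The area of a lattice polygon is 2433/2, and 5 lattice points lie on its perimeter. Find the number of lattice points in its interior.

1215

From Pick's theorem, I = A − B/2 + 1 = 2433/2 − 5/2 + 1 = 1215.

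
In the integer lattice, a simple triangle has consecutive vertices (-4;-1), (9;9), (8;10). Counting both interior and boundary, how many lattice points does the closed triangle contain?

14

The shoelace formula gives twice the area as |[(-4)·9 − 9·(-1)] + [9·10 − 8·9] + [8·(-1) − (-4)·10]| = 23, so the area is 23/2.
Along each edge there are gcd(|Δx|,|Δy|)+1 lattice points, so counting each shared vertex once the boundary has gcd(13,10) + gcd(1,1) + gcd(12,11) = 1+1+1 = 3.
Pick's theorem gives I = A − B/2 + 1 = 23/2 − 3/2 + 1 = 11, so the closed region contains I + B = 11 + 3 = 14 lattice points.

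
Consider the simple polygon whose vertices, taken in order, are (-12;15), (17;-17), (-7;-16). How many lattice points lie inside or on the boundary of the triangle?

372

By the shoelace formula, twice the signed area is |((-12)·(-17) − 17·15) + (17·(-16) − (-7)·(-17)) + ((-7)·15 − (-12)·(-16))| = 739, so the area is 739/2.
The number of boundary lattice points is Σ gcd(|Δx|,|Δy|) = gcd(29,32) + gcd(24,1) + gcd(5,31) = 1+1+1 = 3.
Pick's theorem gives I = A − B/2 + 1 = 739/2 − 3/2 + 1 = 369, so the closed region contains I + B = 369 + 3 = 372 lattice points.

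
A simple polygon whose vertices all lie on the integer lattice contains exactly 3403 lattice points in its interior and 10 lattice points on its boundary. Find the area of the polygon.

3407

Pick's theorem states A = I + B/2 − 1, so A = 3403 + 10/2 − 1 = 3407.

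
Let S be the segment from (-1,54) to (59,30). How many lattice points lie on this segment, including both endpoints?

The number of lattice points on a segment between lattice points is gcd(|Δx|,|Δy|) + 1 = gcd(60,24) + 1 = 12 + 1 = 13.

13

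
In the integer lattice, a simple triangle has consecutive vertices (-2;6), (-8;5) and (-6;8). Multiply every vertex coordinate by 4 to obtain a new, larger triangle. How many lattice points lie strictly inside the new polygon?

121

By the shoelace formula, twice the signed area is |((-2)·5 − (-8)·6) + ((-8)·8 − (-6)·5) + ((-6)·6 − (-2)·8)| = 16, so the area is 8.
The number of boundary lattice points is Σ gcd(|Δx|,|Δy|) = gcd(6,1) + gcd(2,3) + gcd(4,2) = 1+1+2 = 4.
Scaling by 4 multiplies the area by 4² = 16 (so the new area is 128) and multiplies the boundary lattice-point count by 4, giving 16.
By Pick's theorem, the interior count of the dilated polygon is 128 − 16/2 + 1 = 121.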